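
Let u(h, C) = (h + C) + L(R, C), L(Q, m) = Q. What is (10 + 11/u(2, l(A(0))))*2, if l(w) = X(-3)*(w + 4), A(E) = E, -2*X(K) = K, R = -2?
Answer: 71/3 ≈ 23.667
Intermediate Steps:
X(K) = -K/2
l(w) = 6 + 3*w/2 (l(w) = (-1/2*(-3))*(w + 4) = 3*(4 + w)/2 = 6 + 3*w/2)
u(h, C) = -2 + C + h (u(h, C) = (h + C) - 2 = (C + h) - 2 = -2 + C + h)
(10 + 11/u(2, l(A(0))))*2 = (10 + 11/(-2 + (6 + (3/2)*0) + 2))*2 = (10 + 11/(-2 + (6 + 0) + 2))*2 = (10 + 11/(-2 + 6 + 2))*2 = (10 + 11/6)*2 = (71/6)*2 = 71/3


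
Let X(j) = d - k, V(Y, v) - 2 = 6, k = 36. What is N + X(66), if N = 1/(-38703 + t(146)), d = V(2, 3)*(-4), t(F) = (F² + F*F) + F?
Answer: -277099/4075 ≈ -68.000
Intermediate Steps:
V(Y, v) = 8 (V(Y, v) = 2 + 6 = 8)
t(F) = F + 2*F² (t(F) = (F² + F²) + F = 2*F² + F = F + 2*F²)
d = -32 (d = 8*(-4) = -32)
N = 1/4075 (N = 1/(-38703 + 146*(1 + 2*146)) = 1/(-38703 + 146*(1 + 292)) = 1/(-38703 + 146*293) = 1/(-38703 + 42778) = 1/4075 ≈ 0.00024540)
X(j) = -68 (X(j) = -32 - 1*36 = -32 - 36 = -68)
N + X(66) = 1/4075 - 68 = -277099/4075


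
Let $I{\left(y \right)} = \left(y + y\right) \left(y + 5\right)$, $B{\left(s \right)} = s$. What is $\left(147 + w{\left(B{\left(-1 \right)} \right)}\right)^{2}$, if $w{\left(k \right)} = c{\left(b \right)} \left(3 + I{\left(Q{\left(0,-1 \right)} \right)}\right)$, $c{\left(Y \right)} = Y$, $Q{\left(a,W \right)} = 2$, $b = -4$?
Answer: $529$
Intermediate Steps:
$I{\left(y \right)} = 2 y \left(5 + y\right)$
$w{\left(k \right)} = -124$ ($w{\left(k \right)} = - 4 \left(3 + 2 \cdot 2 \left(5 + 2\right)\right) = - 4 \left(3 + 2 \cdot 2 \cdot 7\right) = - 4 \left(3 + 28\right) = \left(-4\right) 31 = -124$)
$\left(147 + w{\left(B{\left(-1 \right)} \right)}\right)^{2} = \left(147 - 124\right)^{2} = 23^{2} = 529$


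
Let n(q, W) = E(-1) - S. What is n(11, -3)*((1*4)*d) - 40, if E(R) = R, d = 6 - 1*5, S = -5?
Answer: -24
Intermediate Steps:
d = 1 (d = 6 - 5 = 1)
n(q, W) = 4 (n(q, W) = -1 - 1*(-5) = -1 + 5 = 4)
n(11, -3)*((1*4)*d) - 40 = 4*((1*4)*1) - 40 = 4*(4*1) - 40 = 4*4 - 40 = 16 - 40 = -24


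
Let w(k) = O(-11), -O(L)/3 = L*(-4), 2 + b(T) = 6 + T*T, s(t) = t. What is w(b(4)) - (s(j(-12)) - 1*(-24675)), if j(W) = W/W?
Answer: -24808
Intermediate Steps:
j(W) = 1
b(T) = 4 + T² (b(T) = -2 + (6 + T*T) = -2 + (6 + T²) = 4 + T²)
O(L) = 12*L (O(L) = -3*L*(-4) = -(-12)*L = 12*L)
w(k) = -132 (w(k) = 12*(-11) = -132)
w(b(4)) - (s(j(-12)) - 1*(-24675)) = -132 - (1 - 1*(-24675)) = -132 - (1 + 24675) = -132 - 1*24676 = -132 - 24676 = -24808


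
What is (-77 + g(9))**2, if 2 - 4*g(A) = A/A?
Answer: 94249/16 ≈ 5890.6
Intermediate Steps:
g(A) = 1/4 (g(A) = 1/2 - A/(4*A) = 1/2 - 1/4*1 = 1/2 - 1/4 = 1/4)
(-77 + g(9))**2 = (-77 + 1/4)**2 = (-307/4)**2 = 94249/16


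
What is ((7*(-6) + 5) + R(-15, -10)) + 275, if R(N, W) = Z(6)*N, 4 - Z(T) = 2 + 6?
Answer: 298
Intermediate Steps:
Z(T) = -4 (Z(T) = 4 - (2 + 6) = 4 - 1*8 = 4 - 8 = -4)
R(N, W) = -4*N
((7*(-6) + 5) + R(-15, -10)) + 275 = ((7*(-6) + 5) - 4*(-15)) + 275 = ((-42 + 5) + 60) + 275 = (-37 + 60) + 275 = 23 + 275 = 298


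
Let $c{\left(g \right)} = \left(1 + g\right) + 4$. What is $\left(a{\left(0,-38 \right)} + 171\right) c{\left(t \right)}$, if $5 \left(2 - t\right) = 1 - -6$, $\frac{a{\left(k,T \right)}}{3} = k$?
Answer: $\frac{4788}{5} \approx 957.6$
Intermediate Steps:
$a{\left(k,T \right)} = 3 k$
$t = \frac{3}{5}$ ($t = 2 - \frac{1 - -6}{5} = 2 - \frac{1 + 6}{5} = 2 - \frac{7}{5} = \frac{3}{5} \approx 0.6$)
$c{\left(g \right)} = 5 + g$
$\left(a{\left(0,-38 \right)} + 171\right) c{\left(t \right)} = \left(3 \cdot 0 + 171\right) \left(5 + \frac{3}{5}\right) = \left(0 + 171\right) \frac{28}{5} = 171 \cdot \frac{28}{5} = \frac{4788}{5}$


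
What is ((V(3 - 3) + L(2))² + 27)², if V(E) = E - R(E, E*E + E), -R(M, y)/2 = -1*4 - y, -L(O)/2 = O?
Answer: 29241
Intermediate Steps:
L(O) = -2*O
R(M, y) = 8 + 2*y (R(M, y) = -2*(-1*4 - y) = -2*(-4 - y) = 8 + 2*y)
V(E) = -8 - E - 2*E² (V(E) = E - (8 + 2*(E*E + E)) = E - (8 + 2*(E² + E)) = E - (8 + 2*(E + E²)) = E - (8 + (2*E + 2*E²)) = E - (8 + 2*E + 2*E²) = E + (-8 - 2*E - 2*E²) = -8 - E - 2*E²)
((V(3 - 3) + L(2))² + 27)² = (((-8 + (3 - 3) - 2*(3 - 3)*(1 + (3 - 3))) - 2*2)² + 27)² = (((-8 + 0 - 2*0*(1 + 0)) - 4)² + 27)² = (((-8 + 0 - 2*0*1) - 4)² + 27)² = (((-8 + 0 + 0) - 4)² + 27)² = ((-8 - 4)² + 27)² = ((-12)² + 27)² = (144 + 27)² = 171² = 29241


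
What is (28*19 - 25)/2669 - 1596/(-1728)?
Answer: 427985/384336 ≈ 1.1136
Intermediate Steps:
(28*19 - 25)/2669 - 1596/(-1728) = (532 - 25)*(1/2669) - 1596*(-1/1728) = 507*(1/2669) + 133/144 = 507/2669 + 133/144 = 427985/384336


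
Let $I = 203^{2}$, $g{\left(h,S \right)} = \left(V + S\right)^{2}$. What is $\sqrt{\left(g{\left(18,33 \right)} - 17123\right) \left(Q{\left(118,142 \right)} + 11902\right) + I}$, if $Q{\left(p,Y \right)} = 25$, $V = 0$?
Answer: $i \sqrt{191196309} \approx 13827.0 i$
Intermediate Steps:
$g{\left(h,S \right)} = S^{2}$ ($g{\left(h,S \right)} = \left(0 + S\right)^{2} = S^{2}$)
$I = 41209$
$\sqrt{\left(g{\left(18,33 \right)} - 17123\right) \left(Q{\left(118,142 \right)} + 11902\right) + I} = \sqrt{\left(33^{2} - 17123\right) \left(25 + 11902\right) + 41209} = \sqrt{\left(1089 - 17123\right) 11927 + 41209} = \sqrt{\left(-16034\right) 11927 + 41209} = \sqrt{-191237518 + 41209} = \sqrt{-191196309} = i \sqrt{191196309}$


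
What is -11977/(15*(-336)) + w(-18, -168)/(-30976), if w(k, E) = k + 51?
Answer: 301001/126720 ≈ 2.3753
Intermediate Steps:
w(k, E) = 51 + k
-11977/(15*(-336)) + w(-18, -168)/(-30976) = -11977/(15*(-336)) + (51 - 18)/(-30976) = -11977/(-5040) + 33*(-1/30976) = -11977*(-1/5040) - 3/2816 = 1711/720 - 3/2816 = 301001/126720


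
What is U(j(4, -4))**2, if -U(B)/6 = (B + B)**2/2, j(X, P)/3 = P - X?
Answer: 47775744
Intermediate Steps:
j(X, P) = -3*X + 3*P (j(X, P) = 3*(P - X) = -3*X + 3*P)
U(B) = -12*B**2 (U(B) = -6*(B + B)**2/2 = -6*(2*B)**2/2 = -6*4*B**2/2 = -12*B**2)
U(j(4, -4))**2 = (-12*(-3*4 + 3*(-4))**2)**2 = (-12*(-12 - 12)**2)**2 = (-12*(-24)**2)**2 = (-12*576)**2 = (-6912)**2 = 47775744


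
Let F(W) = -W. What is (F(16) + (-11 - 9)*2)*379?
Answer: -21224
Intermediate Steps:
(F(16) + (-11 - 9)*2)*379 = (-1*16 + (-11 - 9)*2)*379 = (-16 - 20*2)*379 = (-16 - 40)*379 = -56*379 = -21224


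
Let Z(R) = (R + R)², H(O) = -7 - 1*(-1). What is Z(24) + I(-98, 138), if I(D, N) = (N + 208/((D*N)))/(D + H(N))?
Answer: 404837585/175812 ≈ 2302.7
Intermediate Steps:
H(O) = -6 (H(O) = -7 + 1 = -6)
Z(R) = 4*R² (Z(R) = (2*R)² = 4*R²)
I(D, N) = (N + 208/(D*N))/(-6 + D) (I(D, N) = (N + 208/((D*N)))/(D - 6) = (N + 208*(1/(D*N)))/(-6 + D) = (N + 208/(D*N))/(-6 + D))
Z(24) + I(-98, 138) = 4*24² + (208 - 98*138²)/(-98*138*(-6 - 98)) = 4*576 - 1/98*1/138*(208 - 98*19044)/(-104) = 2304 - 1/98*1/138*(-1/104)*(208 - 1866312) = 2304 - 1/98*1/138*(-1/104)*(-1866104) = 2304 - 233263/175812 = 404837585/175812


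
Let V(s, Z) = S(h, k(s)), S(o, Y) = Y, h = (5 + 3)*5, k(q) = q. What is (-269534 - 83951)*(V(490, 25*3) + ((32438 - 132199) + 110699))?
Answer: -4039626580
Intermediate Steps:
h = 40 (h = 8*5 = 40)
V(s, Z) = s
(-269534 - 83951)*(V(490, 25*3) + ((32438 - 132199) + 110699)) = (-269534 - 83951)*(490 + ((32438 - 132199) + 110699)) = -353485*(490 + (-99761 + 110699)) = -353485*(490 + 10938) = -353485*11428 = -4039626580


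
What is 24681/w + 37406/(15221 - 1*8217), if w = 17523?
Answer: 138055177/20455182 ≈ 6.7492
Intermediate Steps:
24681/w + 37406/(15221 - 1*8217) = 24681/17523 + 37406/(15221 - 1*8217) = 24681*(1/17523) + 37406/(15221 - 8217) = 8227/5841 + 37406/7004 = 8227/5841 + 37406*(1/7004) = 8227/5841 + 18703/3502 = 138055177/20455182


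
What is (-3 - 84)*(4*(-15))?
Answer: 5220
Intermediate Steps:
(-3 - 84)*(4*(-15)) = -87*(-60) = 5220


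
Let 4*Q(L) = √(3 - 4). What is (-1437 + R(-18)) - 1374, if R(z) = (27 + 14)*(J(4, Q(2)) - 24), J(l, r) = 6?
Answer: -3549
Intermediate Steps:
Q(L) = I/4 (Q(L) = √(3 - 4)/4 = √(-1)/4 = I/4)
R(z) = -738 (R(z) = (27 + 14)*(6 - 24) = 41*(-18) = -738)
(-1437 + R(-18)) - 1374 = (-1437 - 738) - 1374 = -2175 - 1374 = -3549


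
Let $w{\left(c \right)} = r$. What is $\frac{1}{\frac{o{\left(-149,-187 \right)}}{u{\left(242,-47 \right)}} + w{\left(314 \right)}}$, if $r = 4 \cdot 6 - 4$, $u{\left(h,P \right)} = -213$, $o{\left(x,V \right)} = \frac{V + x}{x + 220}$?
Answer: $\frac{5041}{100932} \approx 0.049945$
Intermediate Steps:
$o{\left(x,V \right)} = \frac{V + x}{220 + x}$
$r = 20$ ($r = 24 - 4 = 20$)
$w{\left(c \right)} = 20$
$\frac{1}{\frac{o{\left(-149,-187 \right)}}{u{\left(242,-47 \right)}} + w{\left(314 \right)}} = \frac{1}{\frac{\frac{1}{220 - 149} \left(-187 - 149\right)}{-213} + 20} = \frac{1}{\frac{1}{71} \left(-336\right) \left(- \frac{1}{213}\right) + 20} = \frac{1}{\left(- \frac{336}{71}\right) \left(- \frac{1}{213}\right) + 20} = \frac{1}{\frac{112}{5041} + 20} = \frac{1}{\frac{100932}{5041}} = \frac{5041}{100932}$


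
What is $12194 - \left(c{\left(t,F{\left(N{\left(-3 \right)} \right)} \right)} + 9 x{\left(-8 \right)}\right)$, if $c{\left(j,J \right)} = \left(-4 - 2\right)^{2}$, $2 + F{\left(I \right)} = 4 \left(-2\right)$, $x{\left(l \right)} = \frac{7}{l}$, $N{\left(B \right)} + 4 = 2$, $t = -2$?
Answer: $\frac{97327}{8} \approx 12166.0$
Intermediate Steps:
$N{\left(B \right)} = -2$ ($N{\left(B \right)} = -4 + 2 = -2$)
$F{\left(I \right)} = -10$ ($F{\left(I \right)} = -2 + 4 \left(-2\right) = -2 - 8 = -10$)
$c{\left(j,J \right)} = 36$ ($c{\left(j,J \right)} = \left(-6\right)^{2} = 36$)
$12194 - \left(c{\left(t,F{\left(N{\left(-3 \right)} \right)} \right)} + 9 x{\left(-8 \right)}\right) = 12194 - \left(36 + 9 \frac{7}{-8}\right) = 12194 - \left(36 + 9 \cdot 7 \left(- \frac{1}{8}\right)\right) = 12194 - \left(36 + 9 \left(- \frac{7}{8}\right)\right) = 12194 - \left(36 - \frac{63}{8}\right) = 12194 - \frac{225}{8} = \frac{97327}{8}$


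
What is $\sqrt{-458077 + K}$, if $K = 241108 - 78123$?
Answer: $6 i \sqrt{8197} \approx 543.22 i$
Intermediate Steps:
$K = 162985$
$\sqrt{-458077 + K} = \sqrt{-458077 + 162985} = \sqrt{-295092} = 6 i \sqrt{8197}$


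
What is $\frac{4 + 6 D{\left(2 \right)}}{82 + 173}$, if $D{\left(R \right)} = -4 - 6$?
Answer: $- \frac{56}{255} \approx -0.21961$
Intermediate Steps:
$D{\left(R \right)} = -10$ ($D{\left(R \right)} = -4 - 6 = -10$)
$\frac{4 + 6 D{\left(2 \right)}}{82 + 173} = \frac{4 + 6 \left(-10\right)}{82 + 173} = \frac{4 - 60}{255} = \frac{1}{255} \left(-56\right) = - \frac{56}{255}$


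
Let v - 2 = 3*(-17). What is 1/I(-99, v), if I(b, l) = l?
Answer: -1/49 ≈ -0.020408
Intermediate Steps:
v = -49 (v = 2 + 3*(-17) = 2 - 51 = -49)
1/I(-99, v) = 1/(-49) = -1/49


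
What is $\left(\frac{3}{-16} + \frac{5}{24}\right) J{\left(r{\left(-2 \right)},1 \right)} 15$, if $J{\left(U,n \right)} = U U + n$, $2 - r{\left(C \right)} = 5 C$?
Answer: $\frac{725}{16} \approx 45.313$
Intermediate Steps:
$r{\left(C \right)} = 2 - 5 C$
$J{\left(U,n \right)} = n + U^{2}$ ($J{\left(U,n \right)} = U^{2} + n = n + U^{2}$)
$\left(\frac{3}{-16} + \frac{5}{24}\right) J{\left(r{\left(-2 \right)},1 \right)} 15 = \left(\frac{3}{-16} + \frac{5}{24}\right) \left(1 + \left(2 - -10\right)^{2}\right) 15 = \left(3 \left(- \frac{1}{16}\right) + 5 \cdot \frac{1}{24}\right) \left(1 + \left(2 + 10\right)^{2}\right) 15 = \left(- \frac{3}{16} + \frac{5}{24}\right) \left(1 + 12^{2}\right) 15 = \frac{1 + 144}{48} \cdot 15 = \frac{1}{48} \cdot 145 \cdot 15 = \frac{145}{48} \cdot 15 = \frac{725}{16}$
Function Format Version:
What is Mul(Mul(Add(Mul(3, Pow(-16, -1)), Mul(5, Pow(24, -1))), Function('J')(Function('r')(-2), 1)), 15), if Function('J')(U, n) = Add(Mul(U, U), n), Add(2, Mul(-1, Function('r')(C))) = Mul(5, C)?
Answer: Rational(725, 16) ≈ 45.313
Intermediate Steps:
Function('r')(C) = Add(2, Mul(-5, C)) (Function('r')(C) = Add(2, Mul(-1, Mul(5, C))) = Add(2, Mul(-5, C)))
Function('J')(U, n) = Add(n, Pow(U, 2)) (Function('J')(U, n) = Add(Pow(U, 2), n) = Add(n, Pow(U, 2)))
Mul(Mul(Add(Mul(3, Pow(-16, -1)), Mul(5, Pow(24, -1))), Function('J')(Function('r')(-2), 1)), 15) = Mul(Mul(Add(Mul(3, Pow(-16, -1)), Mul(5, Pow(24, -1))), Add(1, Pow(Add(2, Mul(-5, -2)), 2))), 15) = Mul(Mul(Add(Mul(3, Rational(-1, 16)), Mul(5, Rational(1, 24))), Add(1, Pow(Add(2, 10), 2))), 15) = Mul(Mul(Add(Rational(-3, 16), Rational(5, 24)), Add(1, Pow(12, 2))), 15) = Mul(Mul(Rational(1, 48), Add(1, 144)), 15) = Mul(Mul(Rational(1, 48), 145), 15) = Mul(Rational(145, 48), 15) = Rational(725, 16)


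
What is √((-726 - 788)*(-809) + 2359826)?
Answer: 2*√896163 ≈ 1893.3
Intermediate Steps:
√((-726 - 788)*(-809) + 2359826) = √(-1514*(-809) + 2359826) = √(1224826 + 2359826) = √3584652 = 2*√896163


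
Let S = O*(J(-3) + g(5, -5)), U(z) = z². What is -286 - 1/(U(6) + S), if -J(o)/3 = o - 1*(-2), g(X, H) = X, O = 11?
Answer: -35465/124 ≈ -286.01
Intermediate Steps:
J(o) = -6 - 3*o (J(o) = -3*(o - 1*(-2)) = -3*(o + 2) = -3*(2 + o) = -6 - 3*o)
S = 88 (S = 11*((-6 - 3*(-3)) + 5) = 11*((-6 + 9) + 5) = 11*(3 + 5) = 11*8 = 88)
-286 - 1/(U(6) + S) = -286 - 1/(6² + 88) = -286 - 1/(36 + 88) = -286 - 1/124 = -35465/124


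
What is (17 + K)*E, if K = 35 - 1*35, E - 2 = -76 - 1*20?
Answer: -1598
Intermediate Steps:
E = -94 (E = 2 + (-76 - 1*20) = 2 + (-76 - 20) = 2 - 96 = -94)
K = 0 (K = 35 - 35 = 0)
(17 + K)*E = (17 + 0)*(-94) = 17*(-94) = -1598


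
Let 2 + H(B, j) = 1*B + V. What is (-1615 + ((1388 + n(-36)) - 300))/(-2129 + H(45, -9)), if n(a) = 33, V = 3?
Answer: 494/2083 ≈ 0.23716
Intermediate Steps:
H(B, j) = 1 + B (H(B, j) = -2 + (1*B + 3) = -2 + (B + 3) = -2 + (3 + B) = 1 + B)
(-1615 + ((1388 + n(-36)) - 300))/(-2129 + H(45, -9)) = (-1615 + ((1388 + 33) - 300))/(-2129 + (1 + 45)) = (-1615 + (1421 - 300))/(-2129 + 46) = (-1615 + 1121)/(-2083) = -494*(-1/2083) = 494/2083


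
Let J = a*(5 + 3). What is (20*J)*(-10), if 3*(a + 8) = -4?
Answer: 44800/3 ≈ 14933.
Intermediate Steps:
a = -28/3 (a = -8 + (⅓)*(-4) = -8 - 4/3 = -28/3 ≈ -9.3333)
J = -224/3 (J = -28*(5 + 3)/3 = -28/3*8 = -224/3 ≈ -74.667)
(20*J)*(-10) = (20*(-224/3))*(-10) = -4480/3*(-10) = 44800/3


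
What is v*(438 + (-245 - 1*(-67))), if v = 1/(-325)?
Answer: -⅘ ≈ -0.80000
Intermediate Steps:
v = -1/325 ≈ -0.0030769
v*(438 + (-245 - 1*(-67))) = -(438 + (-245 - 1*(-67)))/325 = -(438 + (-245 + 67))/325 = -(438 - 178)/325 = -1/325*260 = -⅘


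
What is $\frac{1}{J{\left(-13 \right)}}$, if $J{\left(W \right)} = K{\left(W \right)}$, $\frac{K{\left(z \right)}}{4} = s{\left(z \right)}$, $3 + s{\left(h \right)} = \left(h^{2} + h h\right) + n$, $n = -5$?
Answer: $\frac{1}{1320} \approx 0.00075758$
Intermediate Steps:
$s{\left(h \right)} = -8 + 2 h^{2}$ ($s{\left(h \right)} = -3 - \left(5 - h^{2} - h h\right) = -3 + \left(\left(h^{2} + h^{2}\right) - 5\right) = -3 + \left(2 h^{2} - 5\right) = -3 + \left(-5 + 2 h^{2}\right) = -8 + 2 h^{2}$)
$K{\left(z \right)} = -32 + 8 z^{2}$ ($K{\left(z \right)} = 4 \left(-8 + 2 z^{2}\right) = -32 + 8 z^{2}$)
$J{\left(W \right)} = -32 + 8 W^{2}$
$\frac{1}{J{\left(-13 \right)}} = \frac{1}{-32 + 8 \left(-13\right)^{2}} = \frac{1}{-32 + 8 \cdot 169} = \frac{1}{-32 + 1352} = \frac{1}{1320}$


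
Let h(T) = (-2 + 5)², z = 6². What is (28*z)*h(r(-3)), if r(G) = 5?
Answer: 9072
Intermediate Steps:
z = 36
h(T) = 9 (h(T) = 3² = 9)
(28*z)*h(r(-3)) = (28*36)*9 = 1008*9 = 9072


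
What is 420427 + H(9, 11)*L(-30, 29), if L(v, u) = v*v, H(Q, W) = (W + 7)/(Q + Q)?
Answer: 421327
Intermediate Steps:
H(Q, W) = (7 + W)/(2*Q) (H(Q, W) = (7 + W)/((2*Q)) = (7 + W)*(1/(2*Q)) = (7 + W)/(2*Q))
L(v, u) = v²
420427 + H(9, 11)*L(-30, 29) = 420427 + ((½)*(7 + 11)/9)*(-30)² = 420427 + ((½)*(⅑)*18)*900 = 420427 + 1*900 = 420427 + 900 = 421327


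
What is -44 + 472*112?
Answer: 52820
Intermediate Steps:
-44 + 472*112 = -44 + 52864 = 52820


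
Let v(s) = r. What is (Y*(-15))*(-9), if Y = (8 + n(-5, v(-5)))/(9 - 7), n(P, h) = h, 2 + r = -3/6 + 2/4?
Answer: 405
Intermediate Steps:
r = -2 (r = -2 + (-3/6 + 2/4) = -2 + (-3*1/6 + 2*(1/4)) = -2 + (-1/2 + 1/2) = -2 + 0 = -2)
v(s) = -2
Y = 3 (Y = (8 - 2)/(9 - 7) = 6/2 = 6*(1/2) = 3)
(Y*(-15))*(-9) = (3*(-15))*(-9) = -45*(-9) = 405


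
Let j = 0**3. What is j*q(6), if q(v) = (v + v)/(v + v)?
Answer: 0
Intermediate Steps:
q(v) = 1 (q(v) = (2*v)/((2*v)) = (2*v)*(1/(2*v)) = 1)
j = 0
j*q(6) = 0*1 = 0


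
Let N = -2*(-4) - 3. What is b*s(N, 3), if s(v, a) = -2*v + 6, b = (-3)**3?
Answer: 108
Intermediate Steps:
b = -27
N = 5 (N = 8 - 3 = 5)
s(v, a) = 6 - 2*v
b*s(N, 3) = -27*(6 - 2*5) = -27*(6 - 10) = -27*(-4) = 108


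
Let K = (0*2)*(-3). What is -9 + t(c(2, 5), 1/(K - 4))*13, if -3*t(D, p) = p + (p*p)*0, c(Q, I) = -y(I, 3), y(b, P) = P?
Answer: -95/12 ≈ -7.9167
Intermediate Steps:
K = 0 (K = 0*(-3) = 0)
c(Q, I) = -3 (c(Q, I) = -1*3 = -3)
t(D, p) = -p/3 (t(D, p) = -(p + (p*p)*0)/3 = -(p + p²*0)/3 = -(p + 0)/3 = -p/3)
-9 + t(c(2, 5), 1/(K - 4))*13 = -9 - 1/(3*(0 - 4))*13 = -9 - ⅓/(-4)*13 = -9 - ⅓*(-¼)*13 = -9 + (1/12)*13 = -9 + 13/12 = -95/12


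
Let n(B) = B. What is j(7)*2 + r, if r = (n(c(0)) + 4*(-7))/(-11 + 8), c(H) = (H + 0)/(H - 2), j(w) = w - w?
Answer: 28/3 ≈ 9.3333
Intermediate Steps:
j(w) = 0
c(H) = H/(-2 + H)
r = 28/3 (r = (0/(-2 + 0) + 4*(-7))/(-11 + 8) = (0/(-2) - 28)/(-3) = (0*(-½) - 28)*(-⅓) = (0 - 28)*(-⅓) = -28*(-⅓) = 28/3 ≈ 9.3333)
j(7)*2 + r = 0*2 + 28/3 = 0 + 28/3 = 28/3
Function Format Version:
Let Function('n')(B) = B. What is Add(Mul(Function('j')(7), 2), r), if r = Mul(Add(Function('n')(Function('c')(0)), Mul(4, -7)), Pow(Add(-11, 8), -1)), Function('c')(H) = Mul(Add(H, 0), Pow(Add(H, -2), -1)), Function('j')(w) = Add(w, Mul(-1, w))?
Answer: Rational(28, 3) ≈ 9.3333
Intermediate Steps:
Function('j')(w) = 0
Function('c')(H) = Mul(H, Pow(Add(-2, H), -1))
r = Rational(28, 3) (r = Mul(Add(Mul(0, Pow(Add(-2, 0), -1)), Mul(4, -7)), Pow(Add(-11, 8), -1)) = Mul(Add(Mul(0, Pow(-2, -1)), -28), Pow(-3, -1)) = Mul(Add(Mul(0, Rational(-1, 2)), -28), Rational(-1, 3)) = Mul(Add(0, -28), Rational(-1, 3)) = Mul(-28, Rational(-1, 3)) = Rational(28, 3) ≈ 9.3333)
Add(Mul(Function('j')(7), 2), r) = Add(Mul(0, 2), Rational(28, 3)) = Add(0, Rational(28, 3)) = Rational(28, 3)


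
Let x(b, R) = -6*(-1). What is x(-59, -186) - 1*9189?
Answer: -9183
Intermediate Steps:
x(b, R) = 6
x(-59, -186) - 1*9189 = 6 - 1*9189 = 6 - 9189 = -9183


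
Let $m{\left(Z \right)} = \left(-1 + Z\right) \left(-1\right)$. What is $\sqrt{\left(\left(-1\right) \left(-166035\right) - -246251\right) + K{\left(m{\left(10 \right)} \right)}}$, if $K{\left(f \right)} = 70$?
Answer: $2 \sqrt{103089} \approx 642.15$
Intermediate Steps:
$m{\left(Z \right)} = 1 - Z$
$\sqrt{\left(\left(-1\right) \left(-166035\right) - -246251\right) + K{\left(m{\left(10 \right)} \right)}} = \sqrt{\left(\left(-1\right) \left(-166035\right) - -246251\right) + 70} = \sqrt{\left(166035 + 246251\right) + 70} = \sqrt{412286 + 70} = \sqrt{412356} = 2 \sqrt{103089}$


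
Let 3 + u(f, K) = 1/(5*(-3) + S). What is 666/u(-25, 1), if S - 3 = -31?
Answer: -14319/65 ≈ -220.29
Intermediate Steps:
S = -28 (S = 3 - 31 = -28)
u(f, K) = -130/43 (u(f, K) = -3 + 1/(5*(-3) - 28) = -3 + 1/(-15 - 28) = -3 + 1/(-43) = -3 - 1/43 = -130/43)
666/u(-25, 1) = 666/(-130/43) = 666*(-43/130) = -14319/65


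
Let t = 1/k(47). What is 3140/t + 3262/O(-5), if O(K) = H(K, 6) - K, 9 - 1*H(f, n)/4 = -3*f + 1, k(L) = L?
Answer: 3391078/23 ≈ 1.4744e+5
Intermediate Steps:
H(f, n) = 32 + 12*f (H(f, n) = 36 - 4*(-3*f + 1) = 36 - 4*(1 - 3*f) = 36 + (-4 + 12*f) = 32 + 12*f)
t = 1/47 ≈ 0.021277
O(K) = 32 + 11*K (O(K) = (32 + 12*K) - K = 32 + 11*K)
3140/t + 3262/O(-5) = 3140/(1/47) + 3262/(32 + 11*(-5)) = 3140*47 + 3262/(32 - 55) = 147580 + 3262/(-23) = 147580 + 3262*(-1/23) = 147580 - 3262/23 = 3391078/23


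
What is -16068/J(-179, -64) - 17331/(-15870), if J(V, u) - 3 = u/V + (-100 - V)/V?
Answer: -2535322381/460230 ≈ -5508.8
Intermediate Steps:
J(V, u) = 3 + u/V + (-100 - V)/V (J(V, u) = 3 + (u/V + (-100 - V)/V) = 3 + u/V + (-100 - V)/V)
-16068/J(-179, -64) - 17331/(-15870) = -16068*(-179/(-100 - 64 + 2*(-179))) - 17331/(-15870) = -16068*(-179/(-100 - 64 - 358)) - 17331*(-1/15870) = -16068/((-1/179*(-522))) + 5777/5290 = -16068/522/179 + 5777/5290 = -16068*179/522 + 5777/5290 = -479362/87 + 5777/5290 = -2535322381/460230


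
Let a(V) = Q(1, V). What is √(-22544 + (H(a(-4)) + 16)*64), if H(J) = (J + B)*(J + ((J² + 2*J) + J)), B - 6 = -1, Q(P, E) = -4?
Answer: 4*I*√1345 ≈ 146.7*I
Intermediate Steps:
a(V) = -4
B = 5 (B = 6 - 1 = 5)
H(J) = (5 + J)*(J² + 4*J) (H(J) = (J + 5)*(J + ((J² + 2*J) + J)) = (5 + J)*(J + (J² + 3*J)) = (5 + J)*(J² + 4*J))
√(-22544 + (H(a(-4)) + 16)*64) = √(-22544 + (-4*(20 + (-4)² + 9*(-4)) + 16)*64) = √(-22544 + (-4*(20 + 16 - 36) + 16)*64) = √(-22544 + (-4*0 + 16)*64) = √(-22544 + (0 + 16)*64) = √(-22544 + 16*64) = √(-22544 + 1024) = √(-21520) = 4*I*√1345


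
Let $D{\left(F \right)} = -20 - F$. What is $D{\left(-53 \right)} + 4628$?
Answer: $4661$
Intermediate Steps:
$D{\left(-53 \right)} + 4628 = \left(-20 - -53\right) + 4628 = \left(-20 + 53\right) + 4628 = 33 + 4628 = 4661$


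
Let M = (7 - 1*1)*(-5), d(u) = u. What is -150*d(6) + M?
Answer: -930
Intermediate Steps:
M = -30 (M = (7 - 1)*(-5) = 6*(-5) = -30)
-150*d(6) + M = -150*6 - 30 = -900 - 30 = -930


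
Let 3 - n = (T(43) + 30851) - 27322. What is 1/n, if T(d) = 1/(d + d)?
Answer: -86/303237 ≈ -0.00028361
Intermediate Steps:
T(d) = 1/(2*d)
n = -303237/86 (n = 3 - (((½)/43 + 30851) - 27322) = 3 - (((½)*(1/43) + 30851) - 27322) = 3 - ((1/86 + 30851) - 27322) = 3 - (2653187/86 - 27322) = 3 - 1*303495/86 = 3 - 303495/86 = -303237/86 ≈ -3526.0)
1/n = 1/(-303237/86) = -86/303237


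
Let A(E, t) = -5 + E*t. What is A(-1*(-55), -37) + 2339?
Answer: 299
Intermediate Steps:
A(-1*(-55), -37) + 2339 = (-5 - 1*(-55)*(-37)) + 2339 = (-5 + 55*(-37)) + 2339 = (-5 - 2035) + 2339 = -2040 + 2339 = 299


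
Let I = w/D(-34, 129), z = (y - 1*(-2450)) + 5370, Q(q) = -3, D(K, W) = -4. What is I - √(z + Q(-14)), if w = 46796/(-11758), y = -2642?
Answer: 11699/11758 - 15*√23 ≈ -70.943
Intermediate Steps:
w = -23398/5879 (w = 46796*(-1/11758) = -23398/5879 ≈ -3.9799)
z = 5178 (z = (-2642 - 1*(-2450)) + 5370 = (-2642 + 2450) + 5370 = -192 + 5370 = 5178)
I = 11699/11758 (I = -23398/5879/(-4) = -23398/5879*(-¼) = 11699/11758 ≈ 0.99498)
I - √(z + Q(-14)) = 11699/11758 - √(5178 - 3) = 11699/11758 - √5175 = 11699/11758 - 15*√23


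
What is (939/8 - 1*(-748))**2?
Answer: 47927929/64 ≈ 7.4887e+5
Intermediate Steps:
(939/8 - 1*(-748))**2 = (939*(1/8) + 748)**2 = (939/8 + 748)**2 = (6923/8)**2 = 47927929/64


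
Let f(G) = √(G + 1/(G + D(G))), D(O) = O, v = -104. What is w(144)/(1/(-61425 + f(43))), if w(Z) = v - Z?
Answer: 15233400 - 372*√35346/43 ≈ 1.5232e+7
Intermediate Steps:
w(Z) = -104 - Z
f(G) = √(G + 1/(2*G)) (f(G) = √(G + 1/(G + G)) = √(G + 1/(2*G)))
w(144)/(1/(-61425 + f(43))) = (-104 - 1*144)/(1/(-61425 + √(2/43 + 4*43)/2)) = (-104 - 144)/(1/(-61425 + √(2*(1/43) + 172)/2)) = -(-15233400 + 124*√(2/43 + 172)) = -(-15233400 + 372*√35346/43) = -248*(-61425 + 3*√35346/86) = 15233400 - 372*√35346/43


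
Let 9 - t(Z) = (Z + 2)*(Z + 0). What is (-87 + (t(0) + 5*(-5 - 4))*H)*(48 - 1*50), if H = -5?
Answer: -186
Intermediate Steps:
t(Z) = 9 - Z*(2 + Z) (t(Z) = 9 - (Z + 2)*(Z + 0) = 9 - (2 + Z)*Z = 9 - Z*(2 + Z))
(-87 + (t(0) + 5*(-5 - 4))*H)*(48 - 1*50) = (-87 + ((9 - 1*0**2 - 2*0) + 5*(-5 - 4))*(-5))*(48 - 1*50) = (-87 + ((9 - 1*0 + 0) + 5*(-9))*(-5))*(48 - 50) = (-87 + ((9 + 0 + 0) - 45)*(-5))*(-2) = (-87 + (9 - 45)*(-5))*(-2) = (-87 - 36*(-5))*(-2) = (-87 + 180)*(-2) = 93*(-2) = -186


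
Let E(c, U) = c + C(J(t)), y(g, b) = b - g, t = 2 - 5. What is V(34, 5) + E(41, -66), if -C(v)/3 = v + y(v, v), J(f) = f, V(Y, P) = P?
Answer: 55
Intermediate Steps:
t = -3
C(v) = -3*v (C(v) = -3*(v + (v - v)) = -3*(v + 0) = -3*v)
E(c, U) = 9 + c (E(c, U) = c - 3*(-3) = c + 9 = 9 + c)
V(34, 5) + E(41, -66) = 5 + (9 + 41) = 5 + 50 = 55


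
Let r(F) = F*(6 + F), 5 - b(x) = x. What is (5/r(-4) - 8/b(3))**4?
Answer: 1874161/4096 ≈ 457.56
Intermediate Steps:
b(x) = 5 - x
(5/r(-4) - 8/b(3))**4 = (5/((-4*(6 - 4))) - 8/(5 - 1*3))**4 = (5/((-4*2)) - 8/(5 - 3))**4 = (5/(-8) - 8/2)**4 = (5*(-1/8) - 8*1/2)**4 = (-5/8 - 4)**4 = (-37/8)**4 = 1874161/4096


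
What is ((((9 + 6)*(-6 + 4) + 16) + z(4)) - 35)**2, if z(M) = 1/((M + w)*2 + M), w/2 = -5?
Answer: 154449/64 ≈ 2413.3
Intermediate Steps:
w = -10 (w = 2*(-5) = -10)
z(M) = 1/(-20 + 3*M) (z(M) = 1/((M - 10)*2 + M) = 1/((-10 + M)*2 + M) = 1/((-20 + 2*M) + M) = 1/(-20 + 3*M))
((((9 + 6)*(-6 + 4) + 16) + z(4)) - 35)**2 = ((((9 + 6)*(-6 + 4) + 16) + 1/(-20 + 3*4)) - 35)**2 = (((15*(-2) + 16) + 1/(-20 + 12)) - 35)**2 = (((-30 + 16) + 1/(-8)) - 35)**2 = ((-14 - 1/8) - 35)**2 = (-113/8 - 35)**2 = (-393/8)**2 = 154449/64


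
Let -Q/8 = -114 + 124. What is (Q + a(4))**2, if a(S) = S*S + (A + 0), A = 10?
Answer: 2916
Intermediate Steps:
a(S) = 10 + S**2 (a(S) = S*S + (10 + 0) = S**2 + 10 = 10 + S**2)
Q = -80 (Q = -8*(-114 + 124) = -8*10 = -80)
(Q + a(4))**2 = (-80 + (10 + 4**2))**2 = (-80 + (10 + 16))**2 = (-80 + 26)**2 = (-54)**2 = 2916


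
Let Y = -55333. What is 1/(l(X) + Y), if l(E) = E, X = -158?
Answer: -1/55491 ≈ -1.8021e-5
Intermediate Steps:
1/(l(X) + Y) = 1/(-158 - 55333) = 1/(-55491) = -1/55491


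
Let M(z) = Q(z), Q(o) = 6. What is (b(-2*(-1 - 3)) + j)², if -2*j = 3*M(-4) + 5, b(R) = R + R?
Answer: 81/4 ≈ 20.250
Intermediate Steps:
b(R) = 2*R
M(z) = 6
j = -23/2 (j = -(3*6 + 5)/2 = -(18 + 5)/2 = -½*23 = -23/2 ≈ -11.500)
(b(-2*(-1 - 3)) + j)² = (2*(-2*(-1 - 3)) - 23/2)² = (2*(-2*(-4)) - 23/2)² = (2*8 - 23/2)² = (16 - 23/2)² = (9/2)² = 81/4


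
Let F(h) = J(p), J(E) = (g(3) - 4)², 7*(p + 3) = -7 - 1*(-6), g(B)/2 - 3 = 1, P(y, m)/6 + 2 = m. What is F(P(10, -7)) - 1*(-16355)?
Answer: 16371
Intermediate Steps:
P(y, m) = -12 + 6*m
g(B) = 8 (g(B) = 6 + 2*1 = 6 + 2 = 8)
p = -22/7 (p = -3 + (-7 - 1*(-6))/7 = -3 + (-7 + 6)/7 = -3 + (⅐)*(-1) = -3 - ⅐ = -22/7 ≈ -3.1429)
J(E) = 16 (J(E) = (8 - 4)² = 4² = 16)
F(h) = 16
F(P(10, -7)) - 1*(-16355) = 16 - 1*(-16355) = 16 + 16355 = 16371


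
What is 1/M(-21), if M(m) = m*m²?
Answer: -1/9261 ≈ -0.00010798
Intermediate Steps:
M(m) = m³
1/M(-21) = 1/((-21)³) = 1/(-9261) = -1/9261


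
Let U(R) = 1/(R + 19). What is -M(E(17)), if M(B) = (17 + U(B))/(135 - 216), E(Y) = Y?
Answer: 613/2916 ≈ 0.21022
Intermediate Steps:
U(R) = 1/(19 + R)
M(B) = -17/81 - 1/(81*(19 + B)) (M(B) = (17 + 1/(19 + B))/(135 - 216) = (17 + 1/(19 + B))/(-81) = (17 + 1/(19 + B))*(-1/81) = -17/81 - 1/(81*(19 + B)))
-M(E(17)) = -(-324 - 17*17)/(81*(19 + 17)) = -(-324 - 289)/(81*36) = -(-613)/(81*36) = -1*(-613/2916) = 613/2916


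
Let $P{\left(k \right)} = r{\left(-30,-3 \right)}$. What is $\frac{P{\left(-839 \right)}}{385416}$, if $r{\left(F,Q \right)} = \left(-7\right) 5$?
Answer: $- \frac{35}{385416} \approx -9.0811 \cdot 10^{-5}$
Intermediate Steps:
$r{\left(F,Q \right)} = -35$
$P{\left(k \right)} = -35$
$\frac{P{\left(-839 \right)}}{385416} = - \frac{35}{385416}$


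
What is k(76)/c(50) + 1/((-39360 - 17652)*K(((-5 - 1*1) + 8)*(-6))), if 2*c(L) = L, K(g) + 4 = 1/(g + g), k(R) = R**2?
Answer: 2661852322/11521175 ≈ 231.04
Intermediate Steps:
K(g) = -4 + 1/(2*g) (K(g) = -4 + 1/(g + g) = -4 + 1/(2*g))
c(L) = L/2
k(76)/c(50) + 1/((-39360 - 17652)*K(((-5 - 1*1) + 8)*(-6))) = 76**2/(((1/2)*50)) + 1/((-39360 - 17652)*(-4 + 1/(2*((((-5 - 1*1) + 8)*(-6)))))) = 5776/25 + 1/((-57012)*(-4 + 1/(2*((((-5 - 1) + 8)*(-6)))))) = 5776*(1/25) - 1/(57012*(-4 + 1/(2*(((-6 + 8)*(-6)))))) = 5776/25 - 1/(57012*(-4 + 1/(2*((2*(-6)))))) = 5776/25 - 1/(57012*(-4 + (1/2)/(-12))) = 5776/25 - 1/(57012*(-4 + (1/2)*(-1/12))) = 5776/25 - 1/(57012*(-4 - 1/24)) = 5776/25 - 1/(57012*(-97/24)) = 5776/25 - 1/57012*(-24/97) = 5776/25 + 2/460847 = 2661852322/11521175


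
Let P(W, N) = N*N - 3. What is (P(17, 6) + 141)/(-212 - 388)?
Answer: -29/100 ≈ -0.29000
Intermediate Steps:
P(W, N) = -3 + N**2 (P(W, N) = N**2 - 3 = -3 + N**2)
(P(17, 6) + 141)/(-212 - 388) = ((-3 + 6**2) + 141)/(-212 - 388) = ((-3 + 36) + 141)/(-600) = (33 + 141)*(-1/600) = 174*(-1/600) = -29/100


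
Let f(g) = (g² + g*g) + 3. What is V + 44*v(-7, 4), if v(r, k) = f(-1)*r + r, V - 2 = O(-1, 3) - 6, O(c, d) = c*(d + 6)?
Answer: -1861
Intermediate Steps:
f(g) = 3 + 2*g² (f(g) = (g² + g²) + 3 = 2*g² + 3 = 3 + 2*g²)
O(c, d) = c*(6 + d)
V = -13 (V = 2 + (-(6 + 3) - 6) = 2 + (-1*9 - 6) = 2 + (-9 - 6) = 2 - 15 = -13)
v(r, k) = 6*r (v(r, k) = (3 + 2*(-1)²)*r + r = (3 + 2*1)*r + r = (3 + 2)*r + r = 5*r + r = 6*r)
V + 44*v(-7, 4) = -13 + 44*(6*(-7)) = -13 + 44*(-42) = -13 - 1848 = -1861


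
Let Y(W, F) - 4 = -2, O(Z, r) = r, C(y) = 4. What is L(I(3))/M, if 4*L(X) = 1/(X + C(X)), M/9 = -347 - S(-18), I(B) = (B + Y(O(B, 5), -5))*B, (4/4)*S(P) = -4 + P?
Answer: -1/222300 ≈ -4.4984e-6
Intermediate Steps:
S(P) = -4 + P
Y(W, F) = 2 (Y(W, F) = 4 - 2 = 2)
I(B) = B*(2 + B) (I(B) = (B + 2)*B = (2 + B)*B = B*(2 + B))
M = -2925 (M = 9*(-347 - (-4 - 18)) = 9*(-347 - 1*(-22)) = 9*(-347 + 22) = 9*(-325) = -2925)
L(X) = 1/(4*(4 + X)) (L(X) = 1/(4*(X + 4)) = 1/(4*(4 + X)))
L(I(3))/M = (1/(4*(4 + 3*(2 + 3))))/(-2925) = (1/(4*(4 + 3*5)))*(-1/2925) = (1/(4*(4 + 15)))*(-1/2925) = ((1/4)/19)*(-1/2925) = ((1/4)*(1/19))*(-1/2925) = (1/76)*(-1/2925) = -1/222300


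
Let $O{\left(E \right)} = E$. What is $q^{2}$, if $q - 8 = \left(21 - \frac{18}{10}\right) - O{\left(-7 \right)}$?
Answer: $\frac{29241}{25} \approx 1169.6$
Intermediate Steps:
$q = \frac{171}{5}$ ($q = 8 + \left(\left(21 - \frac{18}{10}\right) - -7\right) = 8 + \left(\left(21 - 18 \cdot \frac{1}{10}\right) + 7\right) = 8 + \left(\left(21 - \frac{9}{5}\right) + 7\right) = 8 + \left(\frac{96}{5} + 7\right) = 8 + \frac{131}{5} = \frac{171}{5} \approx 34.2$)
$q^{2} = \left(\frac{171}{5}\right)^{2} = \frac{29241}{25}$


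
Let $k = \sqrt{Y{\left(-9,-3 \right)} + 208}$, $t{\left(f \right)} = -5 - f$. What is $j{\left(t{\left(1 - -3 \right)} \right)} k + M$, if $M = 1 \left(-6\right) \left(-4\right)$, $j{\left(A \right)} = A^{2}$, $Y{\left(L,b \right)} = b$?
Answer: $24 + 81 \sqrt{205} \approx 1183.7$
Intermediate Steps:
$M = 24$ ($M = \left(-6\right) \left(-4\right) = 24$)
$k = \sqrt{205}$ ($k = \sqrt{-3 + 208} = \sqrt{205} \approx 14.318$)
$j{\left(t{\left(1 - -3 \right)} \right)} k + M = \left(-5 - \left(1 - -3\right)\right)^{2} \sqrt{205} + 24 = \left(-5 - \left(1 + 3\right)\right)^{2} \sqrt{205} + 24 = \left(-5 - 4\right)^{2} \sqrt{205} + 24 = \left(-9\right)^{2} \sqrt{205} + 24 = 81 \sqrt{205} + 24 = 24 + 81 \sqrt{205}$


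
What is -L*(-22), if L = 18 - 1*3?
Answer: 330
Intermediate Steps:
L = 15 (L = 18 - 3 = 15)
-L*(-22) = -1*15*(-22) = -15*(-22) = 330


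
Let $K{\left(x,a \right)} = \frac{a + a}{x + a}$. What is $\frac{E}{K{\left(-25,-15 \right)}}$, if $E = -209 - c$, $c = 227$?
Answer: $- \frac{1744}{3} \approx -581.33$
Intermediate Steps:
$K{\left(x,a \right)} = \frac{2 a}{a + x}$
$E = -436$ ($E = -209 - 227 = -436$)
$\frac{E}{K{\left(-25,-15 \right)}} = - \frac{436}{2 \left(-15\right) \frac{1}{-15 - 25}} = - \frac{436}{2 \left(-15\right) \frac{1}{-40}} = - \frac{436}{2 \left(-15\right) \left(- \frac{1}{40}\right)} = - \frac{436}{\frac{3}{4}} = \left(-436\right) \frac{4}{3} = - \frac{1744}{3}$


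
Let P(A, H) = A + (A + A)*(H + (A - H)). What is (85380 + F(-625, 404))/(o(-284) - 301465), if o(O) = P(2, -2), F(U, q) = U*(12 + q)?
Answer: 34924/60291 ≈ 0.57926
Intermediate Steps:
P(A, H) = A + 2*A² (P(A, H) = A + (2*A)*A = A + 2*A²)
o(O) = 10 (o(O) = 2*(1 + 2*2) = 2*(1 + 4) = 2*5 = 10)
(85380 + F(-625, 404))/(o(-284) - 301465) = (85380 - 625*(12 + 404))/(10 - 301465) = (85380 - 625*416)/(-301455) = (85380 - 260000)*(-1/301455) = -174620*(-1/301455) = 34924/60291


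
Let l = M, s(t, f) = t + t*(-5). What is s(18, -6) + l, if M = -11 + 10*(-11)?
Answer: -193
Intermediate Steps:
s(t, f) = -4*t (s(t, f) = t - 5*t = -4*t)
M = -121 (M = -11 - 110 = -121)
l = -121
s(18, -6) + l = -4*18 - 121 = -72 - 121 = -193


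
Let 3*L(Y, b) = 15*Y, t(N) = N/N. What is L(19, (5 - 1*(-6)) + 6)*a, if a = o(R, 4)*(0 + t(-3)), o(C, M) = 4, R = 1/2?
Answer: 380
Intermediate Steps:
t(N) = 1
L(Y, b) = 5*Y (L(Y, b) = (15*Y)/3 = 5*Y)
R = 1/2 ≈ 0.50000
a = 4 (a = 4*(0 + 1) = 4*1 = 4)
L(19, (5 - 1*(-6)) + 6)*a = (5*19)*4 = 95*4 = 380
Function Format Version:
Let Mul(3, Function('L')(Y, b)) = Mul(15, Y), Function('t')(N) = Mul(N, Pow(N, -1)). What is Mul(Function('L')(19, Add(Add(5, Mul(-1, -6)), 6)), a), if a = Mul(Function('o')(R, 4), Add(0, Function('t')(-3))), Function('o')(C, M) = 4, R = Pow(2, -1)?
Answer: 380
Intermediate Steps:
Function('t')(N) = 1
Function('L')(Y, b) = Mul(5, Y) (Function('L')(Y, b) = Mul(Rational(1, 3), Mul(15, Y)) = Mul(5, Y))
R = Rational(1, 2) ≈ 0.50000
a = 4 (a = Mul(4, Add(0, 1)) = Mul(4, 1) = 4)
Mul(Function('L')(19, Add(Add(5, Mul(-1, -6)), 6)), a) = Mul(Mul(5, 19), 4) = Mul(95, 4) = 380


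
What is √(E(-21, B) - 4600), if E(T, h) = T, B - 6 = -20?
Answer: I*√4621 ≈ 67.978*I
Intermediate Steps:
B = -14 (B = 6 - 20 = -14)
√(E(-21, B) - 4600) = √(-21 - 4600) = √(-4621) = I*√4621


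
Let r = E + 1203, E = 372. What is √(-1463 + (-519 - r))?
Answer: I*√3557 ≈ 59.641*I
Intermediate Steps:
r = 1575 (r = 372 + 1203 = 1575)
√(-1463 + (-519 - r)) = √(-1463 + (-519 - 1*1575)) = √(-1463 + (-519 - 1575)) = √(-1463 - 2094) = √(-3557) = I*√3557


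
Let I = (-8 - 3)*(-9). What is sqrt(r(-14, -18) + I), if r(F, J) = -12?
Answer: sqrt(87) ≈ 9.3274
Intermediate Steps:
I = 99 (I = -11*(-9) = 99)
sqrt(r(-14, -18) + I) = sqrt(-12 + 99) = sqrt(87)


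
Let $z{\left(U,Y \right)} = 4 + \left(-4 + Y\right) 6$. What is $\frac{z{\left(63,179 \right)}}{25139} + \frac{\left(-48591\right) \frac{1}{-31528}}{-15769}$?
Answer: $\frac{522790414579}{12498231739448} \approx 0.041829$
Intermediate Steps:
$z{\left(U,Y \right)} = -20 + 6 Y$ ($z{\left(U,Y \right)} = 4 + \left(-24 + 6 Y\right) = -20 + 6 Y$)
$\frac{z{\left(63,179 \right)}}{25139} + \frac{\left(-48591\right) \frac{1}{-31528}}{-15769} = \frac{-20 + 6 \cdot 179}{25139} + \frac{\left(-48591\right) \frac{1}{-31528}}{-15769} = \left(-20 + 1074\right) \frac{1}{25139} + \left(-48591\right) \left(- \frac{1}{31528}\right) \left(- \frac{1}{15769}\right) = 1054 \cdot \frac{1}{25139} + \frac{48591}{31528} \left(- \frac{1}{15769}\right) = \frac{1054}{25139} - \frac{48591}{497165032} = \frac{522790414579}{12498231739448}$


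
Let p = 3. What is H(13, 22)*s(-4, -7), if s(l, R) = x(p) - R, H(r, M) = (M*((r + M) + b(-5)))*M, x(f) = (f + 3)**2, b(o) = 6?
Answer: 853292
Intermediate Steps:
x(f) = (3 + f)**2
H(r, M) = M**2*(6 + M + r) (H(r, M) = (M*((r + M) + 6))*M = (M*((M + r) + 6))*M = (M*(6 + M + r))*M = M**2*(6 + M + r))
s(l, R) = 36 - R (s(l, R) = (3 + 3)**2 - R = 6**2 - R = 36 - R)
H(13, 22)*s(-4, -7) = (22**2*(6 + 22 + 13))*(36 - 1*(-7)) = (484*41)*(36 + 7) = 19844*43 = 853292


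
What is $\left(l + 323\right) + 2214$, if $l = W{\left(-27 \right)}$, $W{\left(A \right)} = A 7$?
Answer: $2348$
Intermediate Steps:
$W{\left(A \right)} = 7 A$
$l = -189$ ($l = 7 \left(-27\right) = -189$)
$\left(l + 323\right) + 2214 = \left(-189 + 323\right) + 2214 = 134 + 2214 = 2348$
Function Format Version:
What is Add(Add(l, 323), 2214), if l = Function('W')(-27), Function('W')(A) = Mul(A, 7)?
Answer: 2348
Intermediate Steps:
Function('W')(A) = Mul(7, A)
l = -189 (l = Mul(7, -27) = -189)
Add(Add(l, 323), 2214) = Add(Add(-189, 323), 2214) = Add(134, 2214) = 2348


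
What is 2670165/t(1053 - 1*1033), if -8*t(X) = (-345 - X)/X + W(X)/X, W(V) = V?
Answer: 28481760/23 ≈ 1.2383e+6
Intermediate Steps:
t(X) = -1/8 - (-345 - X)/(8*X) (t(X) = -((-345 - X)/X + X/X)/8 = -((-345 - X)/X + 1)/8 = -(1 + (-345 - X)/X)/8 = -1/8 - (-345 - X)/(8*X))
2670165/t(1053 - 1*1033) = 2670165/((345/(8*(1053 - 1*1033)))) = 2670165/((345/(8*(1053 - 1033)))) = 2670165/(((345/8)/20)) = 2670165/(((345/8)*(1/20))) = 2670165/(69/32) = 2670165*(32/69) = 28481760/23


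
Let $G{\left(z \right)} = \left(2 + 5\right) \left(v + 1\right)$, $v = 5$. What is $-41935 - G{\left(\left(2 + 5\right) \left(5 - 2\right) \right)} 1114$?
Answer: $-88723$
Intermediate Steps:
$G{\left(z \right)} = 42$ ($G{\left(z \right)} = \left(2 + 5\right) \left(5 + 1\right) = 7 \cdot 6 = 42$)
$-41935 - G{\left(\left(2 + 5\right) \left(5 - 2\right) \right)} 1114 = -41935 - 42 \cdot 1114 = -41935 - 46788 = -88723$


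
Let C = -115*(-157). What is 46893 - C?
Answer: 28838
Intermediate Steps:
C = 18055
46893 - C = 46893 - 1*18055 = 46893 - 18055 = 28838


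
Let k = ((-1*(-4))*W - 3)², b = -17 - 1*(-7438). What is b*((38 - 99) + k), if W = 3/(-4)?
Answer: -185525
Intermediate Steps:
b = 7421 (b = -17 + 7438 = 7421)
W = -¾ (W = 3*(-¼) = -¾ ≈ -0.75000)
k = 36 (k = (-1*(-4)*(-¾) - 3)² = (4*(-¾) - 3)² = (-3 - 3)² = (-6)² = 36)
b*((38 - 99) + k) = 7421*((38 - 99) + 36) = 7421*(-61 + 36) = 7421*(-25) = -185525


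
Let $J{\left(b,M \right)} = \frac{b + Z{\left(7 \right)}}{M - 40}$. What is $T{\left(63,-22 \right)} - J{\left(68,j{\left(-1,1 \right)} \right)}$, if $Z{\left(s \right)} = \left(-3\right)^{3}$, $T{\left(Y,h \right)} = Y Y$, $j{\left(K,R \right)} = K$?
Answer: $3970$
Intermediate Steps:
$T{\left(Y,h \right)} = Y^{2}$
$Z{\left(s \right)} = -27$
$J{\left(b,M \right)} = \frac{-27 + b}{-40 + M}$ ($J{\left(b,M \right)} = \frac{b - 27}{M - 40} = \frac{-27 + b}{-40 + M}$)
$T{\left(63,-22 \right)} - J{\left(68,j{\left(-1,1 \right)} \right)} = 63^{2} - \frac{-27 + 68}{-40 - 1} = 3969 - \frac{1}{-41} \cdot 41 = 3969 - \left(- \frac{1}{41}\right) 41 = 3969 - -1 = 3969 + 1 = 3970$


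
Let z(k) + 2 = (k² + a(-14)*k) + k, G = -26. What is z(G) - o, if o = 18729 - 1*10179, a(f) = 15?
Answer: -8292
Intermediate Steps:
o = 8550 (o = 18729 - 10179 = 8550)
z(k) = -2 + k² + 16*k (z(k) = -2 + ((k² + 15*k) + k) = -2 + (k² + 16*k) = -2 + k² + 16*k)
z(G) - o = (-2 + (-26)² + 16*(-26)) - 1*8550 = (-2 + 676 - 416) - 8550 = 258 - 8550 = -8292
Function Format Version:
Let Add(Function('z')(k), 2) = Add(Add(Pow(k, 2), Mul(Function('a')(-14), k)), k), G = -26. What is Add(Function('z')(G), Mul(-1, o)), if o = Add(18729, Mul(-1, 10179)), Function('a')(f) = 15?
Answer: -8292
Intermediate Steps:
o = 8550 (o = Add(18729, -10179) = 8550)
Function('z')(k) = Add(-2, Pow(k, 2), Mul(16, k)) (Function('z')(k) = Add(-2, Add(Add(Pow(k, 2), Mul(15, k)), k)) = Add(-2, Add(Pow(k, 2), Mul(16, k))) = Add(-2, Pow(k, 2), Mul(16, k)))
Add(Function('z')(G), Mul(-1, o)) = Add(Add(-2, Pow(-26, 2), Mul(16, -26)), Mul(-1, 8550)) = Add(Add(-2, 676, -416), -8550) = Add(258, -8550) = -8292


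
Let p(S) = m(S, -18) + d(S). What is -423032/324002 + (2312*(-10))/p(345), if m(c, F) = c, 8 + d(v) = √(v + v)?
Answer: -1286096786004/18286510879 + 23120*√690/112879 ≈ -64.950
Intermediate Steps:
d(v) = -8 + √2*√v (d(v) = -8 + √(v + v) = -8 + √(2*v) = -8 + √2*√v)
p(S) = -8 + S + √2*√S (p(S) = S + (-8 + √2*√S) = -8 + S + √2*√S)
-423032/324002 + (2312*(-10))/p(345) = -423032/324002 + (2312*(-10))/(-8 + 345 + √2*√345) = -423032*1/324002 - 23120/(-8 + 345 + √690) = -211516/162001 - 23120/(337 + √690)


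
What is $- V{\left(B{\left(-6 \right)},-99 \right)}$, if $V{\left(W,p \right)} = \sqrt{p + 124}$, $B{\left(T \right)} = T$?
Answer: $-5$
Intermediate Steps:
$V{\left(W,p \right)} = \sqrt{124 + p}$
$- V{\left(B{\left(-6 \right)},-99 \right)} = - \sqrt{124 - 99} = - \sqrt{25} = \left(-1\right) 5 = -5$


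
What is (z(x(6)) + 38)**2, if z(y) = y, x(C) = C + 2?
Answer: 2116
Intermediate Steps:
x(C) = 2 + C
(z(x(6)) + 38)**2 = ((2 + 6) + 38)**2 = (8 + 38)**2 = 46**2 = 2116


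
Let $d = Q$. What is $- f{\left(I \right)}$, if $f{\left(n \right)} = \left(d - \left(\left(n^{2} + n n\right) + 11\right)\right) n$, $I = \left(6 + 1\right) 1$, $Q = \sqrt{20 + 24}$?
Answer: $763 - 14 \sqrt{11} \approx 716.57$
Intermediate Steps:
$Q = 2 \sqrt{11}$ ($Q = \sqrt{44} = 2 \sqrt{11} \approx 6.6332$)
$d = 2 \sqrt{11} \approx 6.6332$
$I = 7$ ($I = 7 \cdot 1 = 7$)
$f{\left(n \right)} = n \left(-11 - 2 n^{2} + 2 \sqrt{11}\right)$ ($f{\left(n \right)} = \left(2 \sqrt{11} - \left(\left(n^{2} + n n\right) + 11\right)\right) n = \left(2 \sqrt{11} - \left(\left(n^{2} + n^{2}\right) + 11\right)\right) n = \left(2 \sqrt{11} - \left(2 n^{2} + 11\right)\right) n = \left(2 \sqrt{11} - \left(11 + 2 n^{2}\right)\right) n = \left(-11 - 2 n^{2} + 2 \sqrt{11}\right) n = n \left(-11 - 2 n^{2} + 2 \sqrt{11}\right)$)
$- f{\left(I \right)} = - 7 \left(-11 - 2 \cdot 7^{2} + 2 \sqrt{11}\right) = - 7 \left(-11 - 98 + 2 \sqrt{11}\right) = - 7 \left(-109 + 2 \sqrt{11}\right) = - (-763 + 14 \sqrt{11}) = 763 - 14 \sqrt{11}$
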